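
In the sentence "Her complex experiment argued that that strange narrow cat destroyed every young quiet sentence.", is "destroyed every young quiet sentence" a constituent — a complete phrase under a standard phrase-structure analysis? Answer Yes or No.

Yes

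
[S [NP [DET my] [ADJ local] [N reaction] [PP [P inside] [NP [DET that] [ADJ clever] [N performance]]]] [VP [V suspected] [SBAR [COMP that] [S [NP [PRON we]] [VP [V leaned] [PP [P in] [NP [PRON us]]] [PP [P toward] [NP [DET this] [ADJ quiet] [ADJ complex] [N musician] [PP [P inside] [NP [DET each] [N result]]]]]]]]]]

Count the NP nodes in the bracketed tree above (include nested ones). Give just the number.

6

The NP constituents are: [NP my local reaction inside that clever performance]; [NP that clever performance]; [NP we]; [NP us]; [NP this quiet complex musician inside each result]; [NP each result]. Total: 6.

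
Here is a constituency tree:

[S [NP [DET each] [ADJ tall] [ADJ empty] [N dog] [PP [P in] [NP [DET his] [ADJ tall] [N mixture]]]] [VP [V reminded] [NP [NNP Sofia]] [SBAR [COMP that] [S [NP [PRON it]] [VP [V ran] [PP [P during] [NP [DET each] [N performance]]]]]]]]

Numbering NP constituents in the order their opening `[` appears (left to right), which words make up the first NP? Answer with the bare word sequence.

The NP opening brackets appear, in order, over: "each tall empty dog in his tall mixture"; "his tall mixture"; "Sofia"; "it"; "each performance". The first one spans "each tall empty dog in his tall mixture".

each tall empty dog in his tall mixture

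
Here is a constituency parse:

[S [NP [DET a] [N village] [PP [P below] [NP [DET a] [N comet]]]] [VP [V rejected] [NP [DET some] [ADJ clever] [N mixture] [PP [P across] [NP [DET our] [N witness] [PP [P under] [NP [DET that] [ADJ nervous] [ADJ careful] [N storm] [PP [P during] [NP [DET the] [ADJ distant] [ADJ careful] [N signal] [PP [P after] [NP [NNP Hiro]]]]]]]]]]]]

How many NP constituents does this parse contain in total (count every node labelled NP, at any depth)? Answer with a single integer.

7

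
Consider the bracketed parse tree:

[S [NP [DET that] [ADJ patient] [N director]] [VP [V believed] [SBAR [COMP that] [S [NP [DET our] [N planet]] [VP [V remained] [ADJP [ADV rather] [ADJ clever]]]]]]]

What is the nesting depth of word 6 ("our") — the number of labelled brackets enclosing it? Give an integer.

6

Path from the root down to the word: S → VP → SBAR → S → NP → DET. That is 6 enclosing brackets.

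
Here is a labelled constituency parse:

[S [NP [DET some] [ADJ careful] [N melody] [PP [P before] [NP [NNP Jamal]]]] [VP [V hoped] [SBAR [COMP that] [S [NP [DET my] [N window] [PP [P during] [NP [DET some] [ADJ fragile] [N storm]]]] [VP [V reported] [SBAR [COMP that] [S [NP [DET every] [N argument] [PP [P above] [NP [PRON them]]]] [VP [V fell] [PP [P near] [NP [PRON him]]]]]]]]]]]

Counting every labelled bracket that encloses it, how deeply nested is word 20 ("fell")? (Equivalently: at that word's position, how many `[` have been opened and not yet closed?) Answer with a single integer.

Counting open brackets not yet closed at "fell": [S [VP [SBAR [S [VP [SBAR [S [VP [V = 9.

9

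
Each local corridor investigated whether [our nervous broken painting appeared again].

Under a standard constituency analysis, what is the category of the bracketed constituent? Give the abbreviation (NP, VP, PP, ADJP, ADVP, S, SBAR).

The span is built around the head "appeared" — a clause (S).

S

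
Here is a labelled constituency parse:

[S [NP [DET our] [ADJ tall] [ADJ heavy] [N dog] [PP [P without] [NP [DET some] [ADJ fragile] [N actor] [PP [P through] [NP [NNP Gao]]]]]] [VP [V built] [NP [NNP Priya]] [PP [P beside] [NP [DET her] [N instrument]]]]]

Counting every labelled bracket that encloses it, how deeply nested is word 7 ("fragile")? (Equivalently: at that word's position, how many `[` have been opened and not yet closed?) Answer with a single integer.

5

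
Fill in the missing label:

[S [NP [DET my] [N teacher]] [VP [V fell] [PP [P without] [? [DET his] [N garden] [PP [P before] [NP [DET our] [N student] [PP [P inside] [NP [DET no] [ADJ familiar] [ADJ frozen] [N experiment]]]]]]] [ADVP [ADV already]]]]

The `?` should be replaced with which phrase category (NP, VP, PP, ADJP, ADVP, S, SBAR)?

NP

The `?` node immediately contains: DET 'his', N 'garden', PP. That is the internal structure of a noun phrase, so the label is NP.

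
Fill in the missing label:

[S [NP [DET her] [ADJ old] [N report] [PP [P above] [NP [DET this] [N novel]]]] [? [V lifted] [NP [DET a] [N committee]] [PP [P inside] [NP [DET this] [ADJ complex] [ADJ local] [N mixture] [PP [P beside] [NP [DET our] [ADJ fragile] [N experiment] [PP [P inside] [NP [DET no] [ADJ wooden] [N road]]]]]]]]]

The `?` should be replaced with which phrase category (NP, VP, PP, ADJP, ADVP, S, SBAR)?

VP

The `?` node immediately contains: V 'lifted', NP, PP. That is the internal structure of a verb phrase, so the label is VP.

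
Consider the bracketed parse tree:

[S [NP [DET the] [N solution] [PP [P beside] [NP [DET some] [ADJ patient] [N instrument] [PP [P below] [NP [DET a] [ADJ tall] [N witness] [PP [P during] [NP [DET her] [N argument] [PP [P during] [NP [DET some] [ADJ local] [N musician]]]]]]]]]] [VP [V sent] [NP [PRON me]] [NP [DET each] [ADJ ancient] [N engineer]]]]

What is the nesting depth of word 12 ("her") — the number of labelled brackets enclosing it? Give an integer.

Counting open brackets not yet closed at "her": [S [NP [PP [NP [PP [NP [PP [NP [DET = 9.

9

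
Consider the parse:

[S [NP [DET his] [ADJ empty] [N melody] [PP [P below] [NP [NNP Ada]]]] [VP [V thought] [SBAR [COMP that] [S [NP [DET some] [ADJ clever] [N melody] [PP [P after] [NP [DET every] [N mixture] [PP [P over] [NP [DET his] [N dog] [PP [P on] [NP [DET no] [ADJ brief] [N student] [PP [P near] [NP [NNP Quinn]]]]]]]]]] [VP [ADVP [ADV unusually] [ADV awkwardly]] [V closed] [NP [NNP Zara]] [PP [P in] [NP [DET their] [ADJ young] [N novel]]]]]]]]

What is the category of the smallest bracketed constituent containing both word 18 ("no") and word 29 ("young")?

Both words fall inside [S some clever melody after every mixture over his dog on no brief student near Quinn unusually awkwardly closed Zara in their young novel] (words 8–30), and no smaller constituent contains them both. Label: S.

S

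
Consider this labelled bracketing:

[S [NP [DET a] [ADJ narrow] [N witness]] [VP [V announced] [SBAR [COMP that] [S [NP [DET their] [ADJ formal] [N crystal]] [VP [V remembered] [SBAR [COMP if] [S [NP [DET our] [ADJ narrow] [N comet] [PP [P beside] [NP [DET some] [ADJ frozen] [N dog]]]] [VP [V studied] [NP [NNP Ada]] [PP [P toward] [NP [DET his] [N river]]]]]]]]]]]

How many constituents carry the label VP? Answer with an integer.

3

The VP constituents are: [VP announced that their formal crystal remembered if our narrow comet beside some frozen dog studied Ada toward his river]; [VP remembered if our narrow comet beside some frozen dog studied Ada toward his river]; [VP studied Ada toward his river]. Total: 3.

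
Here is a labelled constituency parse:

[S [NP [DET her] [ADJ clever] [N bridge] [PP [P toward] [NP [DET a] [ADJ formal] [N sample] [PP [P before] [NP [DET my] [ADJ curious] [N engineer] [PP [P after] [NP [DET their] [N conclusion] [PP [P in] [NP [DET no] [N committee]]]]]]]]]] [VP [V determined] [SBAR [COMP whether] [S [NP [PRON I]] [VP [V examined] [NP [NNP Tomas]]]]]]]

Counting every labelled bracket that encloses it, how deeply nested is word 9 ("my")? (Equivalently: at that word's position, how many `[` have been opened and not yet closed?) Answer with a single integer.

7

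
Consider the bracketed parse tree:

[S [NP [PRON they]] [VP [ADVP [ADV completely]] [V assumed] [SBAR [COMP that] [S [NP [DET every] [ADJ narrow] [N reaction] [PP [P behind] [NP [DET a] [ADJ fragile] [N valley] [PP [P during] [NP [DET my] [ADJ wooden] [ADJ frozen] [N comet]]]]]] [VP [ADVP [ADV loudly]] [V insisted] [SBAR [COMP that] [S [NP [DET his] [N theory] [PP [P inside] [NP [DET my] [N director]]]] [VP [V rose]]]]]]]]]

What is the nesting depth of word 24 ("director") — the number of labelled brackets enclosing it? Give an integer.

Path from the root down to the word: S → VP → SBAR → S → VP → SBAR → S → NP → PP → NP → N. That is 11 enclosing brackets.

11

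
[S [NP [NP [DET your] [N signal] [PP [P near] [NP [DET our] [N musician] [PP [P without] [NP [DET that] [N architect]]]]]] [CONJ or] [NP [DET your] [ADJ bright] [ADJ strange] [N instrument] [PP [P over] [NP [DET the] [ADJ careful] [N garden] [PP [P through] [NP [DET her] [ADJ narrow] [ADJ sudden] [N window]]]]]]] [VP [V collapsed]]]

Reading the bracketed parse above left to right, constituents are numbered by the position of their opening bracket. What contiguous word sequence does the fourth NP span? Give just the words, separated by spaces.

that architect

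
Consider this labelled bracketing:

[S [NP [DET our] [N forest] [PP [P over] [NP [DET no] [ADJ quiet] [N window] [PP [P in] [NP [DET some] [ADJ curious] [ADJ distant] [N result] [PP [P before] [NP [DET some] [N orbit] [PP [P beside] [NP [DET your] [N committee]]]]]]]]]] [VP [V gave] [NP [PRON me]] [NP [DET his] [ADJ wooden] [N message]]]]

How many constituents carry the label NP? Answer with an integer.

7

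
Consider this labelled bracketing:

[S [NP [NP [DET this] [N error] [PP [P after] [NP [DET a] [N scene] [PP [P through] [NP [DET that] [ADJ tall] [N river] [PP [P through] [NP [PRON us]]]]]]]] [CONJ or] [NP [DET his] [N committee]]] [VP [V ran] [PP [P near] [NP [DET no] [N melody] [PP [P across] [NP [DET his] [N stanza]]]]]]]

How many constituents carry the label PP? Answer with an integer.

5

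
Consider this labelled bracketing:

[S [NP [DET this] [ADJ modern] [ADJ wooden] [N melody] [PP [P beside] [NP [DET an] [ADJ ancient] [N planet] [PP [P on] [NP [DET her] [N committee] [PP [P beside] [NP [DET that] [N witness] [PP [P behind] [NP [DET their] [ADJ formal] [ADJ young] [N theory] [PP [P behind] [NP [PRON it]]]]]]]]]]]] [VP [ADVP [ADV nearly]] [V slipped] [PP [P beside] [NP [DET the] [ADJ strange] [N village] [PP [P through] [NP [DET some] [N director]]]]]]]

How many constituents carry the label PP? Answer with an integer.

Listing each PP by its span: [PP beside an ancient planet on her committee beside that witness behind their formal young theory behind it]; [PP on her committee beside that witness behind their formal young theory behind it]; [PP beside that witness behind their formal young theory behind it]; [PP behind their formal young theory behind it]; [PP behind it]; [PP beside the strange village through some director] … — that makes 7.

7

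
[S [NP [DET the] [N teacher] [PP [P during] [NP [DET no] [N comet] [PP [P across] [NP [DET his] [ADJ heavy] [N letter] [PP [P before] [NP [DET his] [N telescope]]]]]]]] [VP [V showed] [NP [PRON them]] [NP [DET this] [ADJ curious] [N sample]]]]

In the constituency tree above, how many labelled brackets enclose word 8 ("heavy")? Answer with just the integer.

The word sits inside ADJ, which is inside NP, inside PP, inside NP, inside PP, inside NP, inside S — 7 brackets in all.

7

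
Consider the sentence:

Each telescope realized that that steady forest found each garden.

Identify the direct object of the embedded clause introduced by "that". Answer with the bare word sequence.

each garden

The verb of the embedded clause introduced by "that" is "found"; its direct object is the NP "each garden".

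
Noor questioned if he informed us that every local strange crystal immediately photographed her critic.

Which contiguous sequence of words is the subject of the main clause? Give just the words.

Noor

In the main clause the verb is "questioned"; the NP preceding it, "Noor", is the subject.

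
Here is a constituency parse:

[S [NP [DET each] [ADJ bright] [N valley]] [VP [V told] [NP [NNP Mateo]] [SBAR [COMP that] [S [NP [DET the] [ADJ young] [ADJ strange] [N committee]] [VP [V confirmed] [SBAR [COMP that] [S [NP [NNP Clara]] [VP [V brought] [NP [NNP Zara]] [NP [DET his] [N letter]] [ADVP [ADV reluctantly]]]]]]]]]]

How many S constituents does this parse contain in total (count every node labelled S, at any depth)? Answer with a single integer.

Listing each S by its span: [S each bright valley told Mateo that the young strange committee confirmed that Clara brought Zara his letter reluctantly]; [S the young strange committee confirmed that Clara brought Zara his letter reluctantly]; [S Clara brought Zara his letter reluctantly] — that makes 3.

3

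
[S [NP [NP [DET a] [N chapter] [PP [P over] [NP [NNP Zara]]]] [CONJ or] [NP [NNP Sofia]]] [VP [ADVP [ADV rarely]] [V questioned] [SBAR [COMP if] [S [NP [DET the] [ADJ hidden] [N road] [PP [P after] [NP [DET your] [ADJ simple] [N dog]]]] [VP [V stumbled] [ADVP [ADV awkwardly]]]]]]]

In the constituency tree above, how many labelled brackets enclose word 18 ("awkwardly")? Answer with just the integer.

7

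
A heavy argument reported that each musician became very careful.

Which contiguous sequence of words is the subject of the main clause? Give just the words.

In the main clause the verb is "reported"; the NP preceding it, "a heavy argument", is the subject.

a heavy argument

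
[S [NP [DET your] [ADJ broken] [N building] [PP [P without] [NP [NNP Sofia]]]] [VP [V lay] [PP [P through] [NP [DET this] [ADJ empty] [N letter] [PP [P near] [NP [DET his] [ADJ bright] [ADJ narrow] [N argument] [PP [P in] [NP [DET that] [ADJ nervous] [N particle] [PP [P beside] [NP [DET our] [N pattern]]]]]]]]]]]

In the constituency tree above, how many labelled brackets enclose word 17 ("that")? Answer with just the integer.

9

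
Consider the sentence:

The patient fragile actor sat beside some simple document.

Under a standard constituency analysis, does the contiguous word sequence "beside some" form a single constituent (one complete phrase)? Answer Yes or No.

No

The sequence begins inside the preposition "beside" and ends inside the noun phrase "some simple document"; it crosses a phrase boundary, so no single node in the tree spans exactly those words.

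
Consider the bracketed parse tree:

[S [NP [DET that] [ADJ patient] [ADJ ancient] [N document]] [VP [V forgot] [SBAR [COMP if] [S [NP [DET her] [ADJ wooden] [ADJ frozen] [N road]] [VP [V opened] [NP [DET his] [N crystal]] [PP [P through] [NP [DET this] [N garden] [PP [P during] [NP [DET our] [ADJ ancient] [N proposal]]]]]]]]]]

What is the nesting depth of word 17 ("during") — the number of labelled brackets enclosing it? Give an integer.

Counting open brackets not yet closed at "during": [S [VP [SBAR [S [VP [PP [NP [PP [P = 9.

9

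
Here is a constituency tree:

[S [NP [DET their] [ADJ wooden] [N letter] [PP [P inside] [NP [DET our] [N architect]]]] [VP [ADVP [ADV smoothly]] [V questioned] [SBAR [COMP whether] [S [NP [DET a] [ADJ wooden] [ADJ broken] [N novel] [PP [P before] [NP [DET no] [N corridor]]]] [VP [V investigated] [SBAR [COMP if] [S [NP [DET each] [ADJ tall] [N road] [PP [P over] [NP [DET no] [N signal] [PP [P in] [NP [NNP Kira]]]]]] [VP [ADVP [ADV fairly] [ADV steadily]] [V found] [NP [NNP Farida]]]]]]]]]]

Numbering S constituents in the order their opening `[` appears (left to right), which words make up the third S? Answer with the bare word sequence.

In left-to-right order the S constituents are "their wooden letter inside our architect smoothly questioned whether a wooden broken novel before no corridor investigated if each tall road over no signal in Kira fairly steadily found Farida"; "a wooden broken novel before no corridor investigated if each tall road over no signal in Kira fairly steadily found Farida"; "each tall road over no signal in Kira fairly steadily found Farida". Number 3 is "each tall road over no signal in Kira fairly steadily found Farida".

each tall road over no signal in Kira fairly steadily found Farida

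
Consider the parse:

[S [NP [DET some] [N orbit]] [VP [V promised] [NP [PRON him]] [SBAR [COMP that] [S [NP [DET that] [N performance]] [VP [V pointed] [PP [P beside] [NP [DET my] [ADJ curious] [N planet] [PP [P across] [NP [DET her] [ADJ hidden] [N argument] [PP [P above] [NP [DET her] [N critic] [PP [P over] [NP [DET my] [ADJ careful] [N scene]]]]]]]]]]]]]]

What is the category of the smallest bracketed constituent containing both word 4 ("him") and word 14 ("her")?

VP

Word 4 lies under S → VP → NP → PRON; word 14 lies under S → VP → SBAR → S → VP → PP → NP → PP → NP → DET. The lowest shared node is the VP.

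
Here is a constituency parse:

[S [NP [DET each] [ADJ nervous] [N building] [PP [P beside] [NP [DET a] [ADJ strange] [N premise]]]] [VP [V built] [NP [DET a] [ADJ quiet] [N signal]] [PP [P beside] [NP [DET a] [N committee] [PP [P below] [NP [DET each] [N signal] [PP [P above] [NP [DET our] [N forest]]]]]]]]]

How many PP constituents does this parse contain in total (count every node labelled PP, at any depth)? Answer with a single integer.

4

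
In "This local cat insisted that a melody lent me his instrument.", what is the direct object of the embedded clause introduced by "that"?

his instrument

"lent" heads the VP of the embedded clause introduced by "that", and "his instrument" is its direct object.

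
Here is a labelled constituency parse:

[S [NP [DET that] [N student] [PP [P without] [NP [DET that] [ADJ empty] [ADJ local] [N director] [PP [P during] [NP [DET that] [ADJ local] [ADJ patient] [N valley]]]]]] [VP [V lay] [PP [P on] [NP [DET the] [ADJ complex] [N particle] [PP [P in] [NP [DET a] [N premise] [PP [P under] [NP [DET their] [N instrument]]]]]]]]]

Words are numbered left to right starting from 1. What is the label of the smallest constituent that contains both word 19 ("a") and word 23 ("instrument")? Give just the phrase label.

NP

Both words fall inside [NP a premise under their instrument] (words 19–23), and no smaller constituent contains them both. Label: NP.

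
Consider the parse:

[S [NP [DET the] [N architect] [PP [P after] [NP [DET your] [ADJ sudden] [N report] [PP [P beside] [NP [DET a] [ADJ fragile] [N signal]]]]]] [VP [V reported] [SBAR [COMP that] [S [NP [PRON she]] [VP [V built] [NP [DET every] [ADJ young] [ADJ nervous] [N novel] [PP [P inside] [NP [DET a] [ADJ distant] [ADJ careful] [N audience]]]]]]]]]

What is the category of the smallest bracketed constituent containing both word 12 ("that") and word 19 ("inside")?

SBAR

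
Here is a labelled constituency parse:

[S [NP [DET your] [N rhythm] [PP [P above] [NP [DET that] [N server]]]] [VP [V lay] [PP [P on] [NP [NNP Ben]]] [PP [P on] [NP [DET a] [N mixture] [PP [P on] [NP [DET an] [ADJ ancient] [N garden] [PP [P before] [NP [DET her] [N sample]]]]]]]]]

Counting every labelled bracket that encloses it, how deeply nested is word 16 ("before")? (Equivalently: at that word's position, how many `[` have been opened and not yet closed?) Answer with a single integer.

8

Counting open brackets not yet closed at "before": [S [VP [PP [NP [PP [NP [PP [P = 8.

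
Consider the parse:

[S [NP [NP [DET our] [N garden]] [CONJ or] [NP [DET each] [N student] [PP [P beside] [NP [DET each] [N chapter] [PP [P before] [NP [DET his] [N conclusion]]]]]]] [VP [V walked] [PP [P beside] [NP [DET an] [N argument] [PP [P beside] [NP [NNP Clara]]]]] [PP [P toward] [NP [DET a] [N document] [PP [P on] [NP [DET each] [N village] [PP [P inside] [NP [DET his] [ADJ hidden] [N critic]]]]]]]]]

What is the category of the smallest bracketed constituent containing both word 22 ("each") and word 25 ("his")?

NP

Both words fall inside [NP each village inside his hidden critic] (words 22–27), and no smaller constituent contains them both. Label: NP.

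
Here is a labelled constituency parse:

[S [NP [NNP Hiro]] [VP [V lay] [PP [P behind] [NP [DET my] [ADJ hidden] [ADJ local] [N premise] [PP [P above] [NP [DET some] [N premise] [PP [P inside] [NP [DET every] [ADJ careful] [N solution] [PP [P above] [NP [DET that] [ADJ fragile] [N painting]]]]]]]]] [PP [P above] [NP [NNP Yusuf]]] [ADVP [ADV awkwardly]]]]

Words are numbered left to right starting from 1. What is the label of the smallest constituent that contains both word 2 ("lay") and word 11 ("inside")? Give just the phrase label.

VP

The smallest bracket enclosing both words is [VP lay behind my hidden local premise above some premise inside every careful solution above that fragile painting above Yusuf awkwardly], so the label is VP.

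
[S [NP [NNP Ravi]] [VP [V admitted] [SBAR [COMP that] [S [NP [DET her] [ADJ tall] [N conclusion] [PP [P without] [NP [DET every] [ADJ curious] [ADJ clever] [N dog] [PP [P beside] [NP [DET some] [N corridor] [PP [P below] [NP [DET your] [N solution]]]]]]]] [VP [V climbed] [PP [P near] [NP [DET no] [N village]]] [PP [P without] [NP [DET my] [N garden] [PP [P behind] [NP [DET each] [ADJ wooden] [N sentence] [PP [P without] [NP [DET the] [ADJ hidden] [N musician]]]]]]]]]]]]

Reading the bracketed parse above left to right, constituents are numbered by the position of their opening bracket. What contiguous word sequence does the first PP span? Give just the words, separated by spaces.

without every curious clever dog beside some corridor below your solution

The PP opening brackets appear, in order, over: "without every curious clever dog beside some corridor below your solution"; "beside some corridor below your solution"; "below your solution"; "near no village"; "without my garden behind each wooden sentence without the hidden musician"; "behind each wooden sentence without the hidden musician"; "without the hidden musician". The first one spans "without every curious clever dog beside some corridor below your solution".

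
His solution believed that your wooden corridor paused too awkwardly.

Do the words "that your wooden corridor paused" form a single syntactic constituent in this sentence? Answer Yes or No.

The smallest constituent containing the whole sequence is the subordinate clause [SBAR that your wooden corridor paused too awkwardly], but the sequence is only part of it — it straddles the boundary between complementizer "that" and clause "your wooden corridor paused too awkwardly".

No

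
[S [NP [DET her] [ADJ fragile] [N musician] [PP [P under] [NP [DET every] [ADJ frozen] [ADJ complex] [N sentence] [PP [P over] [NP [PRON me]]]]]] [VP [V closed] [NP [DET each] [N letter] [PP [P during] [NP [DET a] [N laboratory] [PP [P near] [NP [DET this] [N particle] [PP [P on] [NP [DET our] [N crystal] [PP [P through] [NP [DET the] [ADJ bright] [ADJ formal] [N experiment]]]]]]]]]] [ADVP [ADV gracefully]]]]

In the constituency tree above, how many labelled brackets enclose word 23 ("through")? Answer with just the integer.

11

The word sits inside P, which is inside PP, inside NP, inside PP, inside NP, inside PP, inside NP, inside PP, inside NP, inside VP, inside S — 11 brackets in all.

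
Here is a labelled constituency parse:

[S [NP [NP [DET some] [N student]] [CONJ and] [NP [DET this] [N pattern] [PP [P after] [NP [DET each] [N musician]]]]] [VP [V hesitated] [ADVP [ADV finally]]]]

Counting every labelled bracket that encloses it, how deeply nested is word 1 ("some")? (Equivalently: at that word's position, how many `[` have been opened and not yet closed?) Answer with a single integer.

The word sits inside DET, which is inside NP, inside NP, inside S — 4 brackets in all.

4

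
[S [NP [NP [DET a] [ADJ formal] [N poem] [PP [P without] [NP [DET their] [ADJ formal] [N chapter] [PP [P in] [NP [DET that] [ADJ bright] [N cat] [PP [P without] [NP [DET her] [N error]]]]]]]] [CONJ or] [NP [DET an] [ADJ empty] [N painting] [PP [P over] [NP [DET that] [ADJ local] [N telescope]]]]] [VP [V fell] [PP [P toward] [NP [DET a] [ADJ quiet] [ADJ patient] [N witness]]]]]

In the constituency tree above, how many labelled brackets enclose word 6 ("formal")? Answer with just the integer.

6

Counting open brackets not yet closed at "formal": [S [NP [NP [PP [NP [ADJ = 6.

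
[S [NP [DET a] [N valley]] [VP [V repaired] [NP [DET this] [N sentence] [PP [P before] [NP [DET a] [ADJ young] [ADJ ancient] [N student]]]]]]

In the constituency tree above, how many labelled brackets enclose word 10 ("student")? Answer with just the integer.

6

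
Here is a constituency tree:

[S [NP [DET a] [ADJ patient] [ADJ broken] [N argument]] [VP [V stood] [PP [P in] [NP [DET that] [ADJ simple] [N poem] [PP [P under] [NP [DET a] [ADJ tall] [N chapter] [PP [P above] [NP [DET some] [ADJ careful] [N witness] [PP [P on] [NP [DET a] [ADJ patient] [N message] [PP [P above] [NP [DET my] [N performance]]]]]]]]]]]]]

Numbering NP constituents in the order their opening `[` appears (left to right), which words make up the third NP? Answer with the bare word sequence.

a tall chapter above some careful witness on a patient message above my performance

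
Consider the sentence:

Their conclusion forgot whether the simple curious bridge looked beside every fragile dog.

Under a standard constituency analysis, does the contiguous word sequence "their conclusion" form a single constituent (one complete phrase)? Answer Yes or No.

Yes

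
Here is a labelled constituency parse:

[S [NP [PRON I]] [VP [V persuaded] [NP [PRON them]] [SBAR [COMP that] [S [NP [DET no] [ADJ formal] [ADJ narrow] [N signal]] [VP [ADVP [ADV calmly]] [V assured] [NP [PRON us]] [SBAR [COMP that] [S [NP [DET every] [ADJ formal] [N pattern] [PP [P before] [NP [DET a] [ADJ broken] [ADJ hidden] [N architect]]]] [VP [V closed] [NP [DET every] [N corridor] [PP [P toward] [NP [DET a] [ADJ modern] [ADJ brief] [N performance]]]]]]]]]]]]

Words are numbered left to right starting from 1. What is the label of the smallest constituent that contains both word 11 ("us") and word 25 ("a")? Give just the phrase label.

Both words fall inside [VP calmly assured us that every formal pattern before a broken hidden architect closed every corridor toward a modern brief performance] (words 9–28), and no smaller constituent contains them both. Label: VP.

VP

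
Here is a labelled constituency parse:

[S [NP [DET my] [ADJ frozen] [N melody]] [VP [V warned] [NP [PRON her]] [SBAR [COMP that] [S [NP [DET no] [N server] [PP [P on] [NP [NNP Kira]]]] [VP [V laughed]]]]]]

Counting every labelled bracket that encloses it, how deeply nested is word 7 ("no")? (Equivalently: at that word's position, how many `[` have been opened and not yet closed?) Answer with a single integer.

Counting open brackets not yet closed at "no": [S [VP [SBAR [S [NP [DET = 6.

6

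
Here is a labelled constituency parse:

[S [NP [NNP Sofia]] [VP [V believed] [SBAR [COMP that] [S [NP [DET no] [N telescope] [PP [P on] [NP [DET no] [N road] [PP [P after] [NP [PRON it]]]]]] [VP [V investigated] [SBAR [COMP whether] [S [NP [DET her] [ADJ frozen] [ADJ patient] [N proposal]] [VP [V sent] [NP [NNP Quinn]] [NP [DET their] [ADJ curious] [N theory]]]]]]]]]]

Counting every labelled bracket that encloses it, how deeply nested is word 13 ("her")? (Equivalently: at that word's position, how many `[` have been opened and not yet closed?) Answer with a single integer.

9

Path from the root down to the word: S → VP → SBAR → S → VP → SBAR → S → NP → DET. That is 9 enclosing brackets.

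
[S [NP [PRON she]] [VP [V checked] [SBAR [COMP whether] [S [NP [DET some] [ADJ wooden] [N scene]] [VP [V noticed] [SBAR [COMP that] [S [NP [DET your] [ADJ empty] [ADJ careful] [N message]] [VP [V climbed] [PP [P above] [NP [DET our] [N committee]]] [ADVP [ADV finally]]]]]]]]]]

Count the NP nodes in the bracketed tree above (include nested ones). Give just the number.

4

The NP constituents are: [NP she]; [NP some wooden scene]; [NP your empty careful message]; [NP our committee]. Total: 4.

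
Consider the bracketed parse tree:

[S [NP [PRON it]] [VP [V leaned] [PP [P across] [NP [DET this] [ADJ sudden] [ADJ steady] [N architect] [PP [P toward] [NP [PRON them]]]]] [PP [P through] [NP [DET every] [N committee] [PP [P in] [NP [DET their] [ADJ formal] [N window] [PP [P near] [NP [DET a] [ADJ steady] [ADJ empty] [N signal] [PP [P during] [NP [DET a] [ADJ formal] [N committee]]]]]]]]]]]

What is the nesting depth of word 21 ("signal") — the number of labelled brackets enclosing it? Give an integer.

Path from the root down to the word: S → VP → PP → NP → PP → NP → PP → NP → N. That is 9 enclosing brackets.

9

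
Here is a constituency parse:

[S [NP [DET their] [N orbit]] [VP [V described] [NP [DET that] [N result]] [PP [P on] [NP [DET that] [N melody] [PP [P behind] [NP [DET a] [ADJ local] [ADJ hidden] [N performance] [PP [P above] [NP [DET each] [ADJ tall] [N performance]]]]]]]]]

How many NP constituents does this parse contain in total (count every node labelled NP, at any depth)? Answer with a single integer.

5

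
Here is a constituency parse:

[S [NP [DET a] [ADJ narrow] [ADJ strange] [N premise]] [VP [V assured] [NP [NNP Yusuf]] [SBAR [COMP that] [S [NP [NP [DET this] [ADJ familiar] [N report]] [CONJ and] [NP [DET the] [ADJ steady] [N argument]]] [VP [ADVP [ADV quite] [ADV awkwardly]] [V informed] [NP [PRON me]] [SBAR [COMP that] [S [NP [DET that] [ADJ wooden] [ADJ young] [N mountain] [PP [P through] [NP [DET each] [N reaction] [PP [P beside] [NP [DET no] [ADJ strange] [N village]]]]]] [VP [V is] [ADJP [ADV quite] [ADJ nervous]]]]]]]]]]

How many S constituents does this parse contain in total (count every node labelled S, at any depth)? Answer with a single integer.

3

Scanning left to right, an opening `[S` appears at word positions 1, 8, 20 — 3 in total.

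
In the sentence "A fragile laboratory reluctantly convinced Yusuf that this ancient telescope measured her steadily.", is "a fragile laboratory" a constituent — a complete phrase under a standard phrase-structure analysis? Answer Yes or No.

Yes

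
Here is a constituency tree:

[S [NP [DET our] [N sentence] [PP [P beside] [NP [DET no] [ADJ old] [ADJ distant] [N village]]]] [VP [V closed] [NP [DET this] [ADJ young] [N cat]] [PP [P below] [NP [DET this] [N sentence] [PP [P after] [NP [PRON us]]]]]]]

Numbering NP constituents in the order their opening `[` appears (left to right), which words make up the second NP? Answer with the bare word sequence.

no old distant village

Opening `[NP` markers occur at word positions 1, 4, 9, 13, 16; the second of these opens the constituent [NP no old distant village].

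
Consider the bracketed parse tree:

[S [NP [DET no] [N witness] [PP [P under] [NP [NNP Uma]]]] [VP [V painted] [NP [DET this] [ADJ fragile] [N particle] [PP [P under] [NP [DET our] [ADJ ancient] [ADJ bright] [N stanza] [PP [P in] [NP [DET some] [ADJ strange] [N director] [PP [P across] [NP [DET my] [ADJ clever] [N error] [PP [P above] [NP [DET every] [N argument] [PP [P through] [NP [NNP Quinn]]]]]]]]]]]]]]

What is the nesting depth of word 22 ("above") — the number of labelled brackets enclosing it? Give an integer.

11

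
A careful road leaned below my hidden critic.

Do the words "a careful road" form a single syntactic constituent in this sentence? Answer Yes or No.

Yes

These words form the whole noun phrase headed by "road", so yes — one constituent.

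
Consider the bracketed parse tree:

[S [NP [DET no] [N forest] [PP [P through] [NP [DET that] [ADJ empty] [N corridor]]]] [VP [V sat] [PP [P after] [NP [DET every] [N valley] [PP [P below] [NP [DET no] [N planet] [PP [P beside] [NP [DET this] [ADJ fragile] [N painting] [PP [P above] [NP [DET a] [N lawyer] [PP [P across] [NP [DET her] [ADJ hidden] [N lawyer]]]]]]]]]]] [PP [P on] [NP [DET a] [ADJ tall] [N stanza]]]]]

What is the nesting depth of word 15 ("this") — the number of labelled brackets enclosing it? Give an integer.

Counting open brackets not yet closed at "this": [S [VP [PP [NP [PP [NP [PP [NP [DET = 9.

9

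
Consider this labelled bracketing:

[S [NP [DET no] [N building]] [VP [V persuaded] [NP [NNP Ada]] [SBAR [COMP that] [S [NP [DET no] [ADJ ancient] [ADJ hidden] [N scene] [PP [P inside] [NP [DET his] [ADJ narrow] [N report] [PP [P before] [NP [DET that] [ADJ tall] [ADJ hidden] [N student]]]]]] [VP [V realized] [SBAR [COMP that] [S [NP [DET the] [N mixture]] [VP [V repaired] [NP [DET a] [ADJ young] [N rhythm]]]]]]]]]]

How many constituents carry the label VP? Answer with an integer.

Listing each VP by its span: [VP persuaded Ada that no ancient hidden scene inside his narrow report before that tall hidden student realized that the mixture repaired a young rhythm]; [VP realized that the mixture repaired a young rhythm]; [VP repaired a young rhythm] — that makes 3.

3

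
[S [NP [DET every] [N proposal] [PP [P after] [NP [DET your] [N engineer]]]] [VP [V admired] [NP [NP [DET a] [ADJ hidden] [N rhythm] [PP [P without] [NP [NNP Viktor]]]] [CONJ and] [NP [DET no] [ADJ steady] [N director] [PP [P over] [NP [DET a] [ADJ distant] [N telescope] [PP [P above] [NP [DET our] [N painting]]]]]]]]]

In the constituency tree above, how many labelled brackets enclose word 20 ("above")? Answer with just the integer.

8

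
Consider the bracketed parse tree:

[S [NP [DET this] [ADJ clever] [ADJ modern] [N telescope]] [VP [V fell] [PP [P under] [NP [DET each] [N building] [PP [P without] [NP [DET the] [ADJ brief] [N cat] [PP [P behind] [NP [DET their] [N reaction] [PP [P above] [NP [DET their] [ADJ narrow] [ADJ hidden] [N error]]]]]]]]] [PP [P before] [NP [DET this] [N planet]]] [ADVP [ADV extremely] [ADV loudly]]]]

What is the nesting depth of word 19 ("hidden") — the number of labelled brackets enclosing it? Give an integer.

11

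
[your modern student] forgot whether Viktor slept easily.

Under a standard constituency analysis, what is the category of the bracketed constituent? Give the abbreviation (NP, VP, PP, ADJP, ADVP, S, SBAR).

"student" is the head of the bracketed span, so the span is a noun phrase: NP.

NP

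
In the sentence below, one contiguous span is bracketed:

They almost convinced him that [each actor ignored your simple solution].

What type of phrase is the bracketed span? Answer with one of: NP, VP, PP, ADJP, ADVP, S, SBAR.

The span is built around the head "ignored" — a clause (S).

S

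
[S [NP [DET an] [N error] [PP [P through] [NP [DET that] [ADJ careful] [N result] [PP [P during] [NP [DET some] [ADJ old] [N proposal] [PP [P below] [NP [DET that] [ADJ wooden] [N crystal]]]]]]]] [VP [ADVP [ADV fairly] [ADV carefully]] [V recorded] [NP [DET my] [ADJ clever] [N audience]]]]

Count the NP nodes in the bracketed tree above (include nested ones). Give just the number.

5

The NP constituents are: [NP an error through that careful result during some old proposal below that wooden crystal]; [NP that careful result during some old proposal below that wooden crystal]; [NP some old proposal below that wooden crystal]; [NP that wooden crystal]; [NP my clever audience]. Total: 5.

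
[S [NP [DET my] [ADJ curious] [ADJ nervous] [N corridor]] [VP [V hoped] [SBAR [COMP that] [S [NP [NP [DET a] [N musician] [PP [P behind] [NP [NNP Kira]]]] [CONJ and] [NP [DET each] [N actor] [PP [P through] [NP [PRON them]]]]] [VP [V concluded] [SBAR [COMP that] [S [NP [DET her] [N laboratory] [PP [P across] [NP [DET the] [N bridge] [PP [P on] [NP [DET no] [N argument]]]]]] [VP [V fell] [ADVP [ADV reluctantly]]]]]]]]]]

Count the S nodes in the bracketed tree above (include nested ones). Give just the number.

3

Listing each S by its span: [S my curious nervous corridor hoped that a musician behind Kira and each actor through them concluded that her laboratory across the bridge on no argument fell reluctantly]; [S a musician behind Kira and each actor through them concluded that her laboratory across the bridge on no argument fell reluctantly]; [S her laboratory across the bridge on no argument fell reluctantly] — that makes 3.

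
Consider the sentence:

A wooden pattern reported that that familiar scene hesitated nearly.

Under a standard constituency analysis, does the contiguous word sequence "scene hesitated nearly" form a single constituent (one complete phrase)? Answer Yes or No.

The smallest constituent containing the whole sequence is the clause [S that familiar scene hesitated nearly], but the sequence is only part of it — it straddles the boundary between noun phrase "that familiar scene" and verb phrase "hesitated nearly".

No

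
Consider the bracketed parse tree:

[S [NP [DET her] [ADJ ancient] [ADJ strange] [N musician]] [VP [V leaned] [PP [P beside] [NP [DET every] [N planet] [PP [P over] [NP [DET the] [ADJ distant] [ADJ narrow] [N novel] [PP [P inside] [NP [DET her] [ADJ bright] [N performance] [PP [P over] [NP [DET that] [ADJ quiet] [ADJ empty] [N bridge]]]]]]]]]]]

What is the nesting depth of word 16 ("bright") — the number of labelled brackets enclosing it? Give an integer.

9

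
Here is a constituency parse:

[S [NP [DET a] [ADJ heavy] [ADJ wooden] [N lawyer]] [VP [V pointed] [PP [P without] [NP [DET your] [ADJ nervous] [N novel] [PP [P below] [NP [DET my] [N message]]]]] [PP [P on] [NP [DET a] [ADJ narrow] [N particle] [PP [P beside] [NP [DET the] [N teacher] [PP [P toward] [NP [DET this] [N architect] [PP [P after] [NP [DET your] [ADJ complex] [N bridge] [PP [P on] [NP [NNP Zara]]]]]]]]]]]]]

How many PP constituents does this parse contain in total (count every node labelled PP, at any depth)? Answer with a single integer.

7

The PP constituents are: [PP without your nervous novel below my message]; [PP below my message]; [PP on a narrow particle beside the teacher toward this architect after your complex bridge on Zara]; [PP beside the teacher toward this architect after your complex bridge on Zara]; [PP toward this architect after your complex bridge on Zara]; [PP after your complex bridge on Zara] …. Total: 7.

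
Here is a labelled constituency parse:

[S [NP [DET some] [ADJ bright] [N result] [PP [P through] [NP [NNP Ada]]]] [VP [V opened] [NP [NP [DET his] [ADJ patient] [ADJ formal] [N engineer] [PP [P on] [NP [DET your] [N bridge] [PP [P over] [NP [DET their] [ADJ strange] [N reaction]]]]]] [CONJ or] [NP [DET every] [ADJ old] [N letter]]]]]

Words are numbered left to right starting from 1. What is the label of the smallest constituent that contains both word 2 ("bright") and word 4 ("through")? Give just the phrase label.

NP

The smallest bracket enclosing both words is [NP some bright result through Ada], so the label is NP.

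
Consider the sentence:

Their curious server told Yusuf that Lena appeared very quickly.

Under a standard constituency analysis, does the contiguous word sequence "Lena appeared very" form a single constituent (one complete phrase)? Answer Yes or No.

No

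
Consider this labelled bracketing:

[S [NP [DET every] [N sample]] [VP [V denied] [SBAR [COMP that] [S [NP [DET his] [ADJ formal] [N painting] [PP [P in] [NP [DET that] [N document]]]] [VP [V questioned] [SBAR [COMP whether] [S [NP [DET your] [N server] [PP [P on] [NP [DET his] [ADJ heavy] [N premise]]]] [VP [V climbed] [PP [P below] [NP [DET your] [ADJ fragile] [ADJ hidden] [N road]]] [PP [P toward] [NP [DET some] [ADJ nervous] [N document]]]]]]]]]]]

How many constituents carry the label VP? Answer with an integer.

3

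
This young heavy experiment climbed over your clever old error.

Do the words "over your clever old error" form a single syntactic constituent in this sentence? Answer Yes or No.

Yes

These words form the whole prepositional phrase headed by "over", so yes — one constituent.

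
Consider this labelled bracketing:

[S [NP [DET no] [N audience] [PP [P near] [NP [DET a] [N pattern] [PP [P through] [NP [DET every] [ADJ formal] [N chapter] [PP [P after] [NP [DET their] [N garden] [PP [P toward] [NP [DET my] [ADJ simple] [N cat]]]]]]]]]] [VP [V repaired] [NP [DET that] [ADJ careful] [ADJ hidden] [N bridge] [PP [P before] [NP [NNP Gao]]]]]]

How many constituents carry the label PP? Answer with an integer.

The PP constituents are: [PP near a pattern through every formal chapter after their garden toward my simple cat]; [PP through every formal chapter after their garden toward my simple cat]; [PP after their garden toward my simple cat]; [PP toward my simple cat]; [PP before Gao]. Total: 5.

5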